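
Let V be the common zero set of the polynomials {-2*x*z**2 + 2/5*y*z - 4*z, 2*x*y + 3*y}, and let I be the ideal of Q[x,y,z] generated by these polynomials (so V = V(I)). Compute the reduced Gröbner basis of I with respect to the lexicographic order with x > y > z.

G = {x*y + 3/2*y, x*z**2 - 1/5*y*z + 2*z, y**2*z + 15/2*y*z**2 - 10*y*z}

The reduced Gröbner basis is the canonical form of the ideal for this ordering.

f_1 = -2*x*z**2 + 2/5*y*z - 4*z, LT = x*z**2.
f_2 = 2*x*y + 3*y, LT = x*y.

S(f_1,f_2): lcm = x*y*z**2. S = -1/5*y**2*z - 3/2*y*z**2 + 2*y*z.
  leading term y**2*z: no divisor's leading term divides it; move -1/5*y**2*z to the remainder.
  leading term y*z**2: no divisor's leading term divides it; move -3/2*y*z**2 to the remainder.
  leading term y*z: no divisor's leading term divides it; move 2*y*z to the remainder.
  remainder -1/5*y**2*z - 3/2*y*z**2 + 2*y*z ≠ 0; add g_3 = -1/5*y**2*z - 3/2*y*z**2 + 2*y*z to the basis.

S(f_1,g_3): lcm = x*y**2*z**2. S = -15/2*x*y*z**3 + 10*x*y*z**2 - 1/5*y**3*z + 2*y**2*z.
  leading term x*y*z**3: subtract (15/4*y*z)·f_1 from -15/2*x*y*z**3 + 10*x*y*z**2 - 1/5*y**3*z + 2*y**2*z → 10*x*y*z**2 - 1/5*y**3*z - 3/2*y**2*z**2 + 2*y**2*z + 15*y*z**2
  leading term x*y*z**2: subtract (-5*y)·f_1 from 10*x*y*z**2 - 1/5*y**3*z - 3/2*y**2*z**2 + 2*y**2*z + 15*y*z**2 → -1/5*y**3*z - 3/2*y**2*z**2 + 4*y**2*z + 15*y*z**2 - 20*y*z
  leading term y**3*z: subtract (y)·g_3 from -1/5*y**3*z - 3/2*y**2*z**2 + 4*y**2*z + 15*y*z**2 - 20*y*z → 2*y**2*z + 15*y*z**2 - 20*y*z
  leading term y**2*z: subtract (-10)·g_3 from 2*y**2*z + 15*y*z**2 - 20*y*z → 0
  remainder 0.

S(f_2,g_3): lcm = x*y**2*z. S = -15/2*x*y*z**2 + 10*x*y*z + 3/2*y**2*z.
  leading term x*y*z**2: subtract (15/4*y)·f_1 from -15/2*x*y*z**2 + 10*x*y*z + 3/2*y**2*z → 10*x*y*z + 15*y*z
  leading term x*y*z: subtract (5*z)·f_2 from 10*x*y*z + 15*y*z → 0
  remainder 0.

Every S-polynomial of the final basis reduces to 0, so we have a Gröbner basis.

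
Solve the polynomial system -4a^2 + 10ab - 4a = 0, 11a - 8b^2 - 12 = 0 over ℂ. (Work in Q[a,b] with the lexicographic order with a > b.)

Compute a lex Gröbner basis by Buchberger's algorithm.
f_1 = -4a^2 + 10ab - 4a, LT = a^2.
f_2 = 11a - 8b^2 - 12, LT = a.

S(f_1,f_2): lcm = a^2. S = 8/11ab^2 - 5/2ab + 23/11a.
  reduce S modulo (f_1, f_2):
  remainder 64/121b^4 - 20/11b^3 + 280/121b^2 - 30/11b + 276/121 ≠ 0; add h_3 = 64/121b^4 - 20/11b^3 + 280/121b^2 - 30/11b + 276/121 to the basis.

The other S-polynomials (S(f_1,h_3), S(f_2,h_3)) all reduce to 0 modulo the current basis, so we have a Gröbner basis.
Inter-reduce: drop elements whose leading term is divisible by another's, tail-reduce, and make monic.
Reduced Gröbner basis: {a - 8/11b^2 - 12/11, b^4 - 55/16b^3 + 35/8b^2 - 165/32b + 69/16}.

Elimination: the polynomial b^4 - 55/16b^3 + 35/8b^2 - 165/32b + 69/16 lies in the elimination ideal for b, so b ∈ {23/16, 2, -sqrt(6)*I/2, sqrt(6)*I/2}. For each such b, the remaining basis elements (now univariate) give the rest of the solution.
  b = 23/16: the earlier basis element becomes a - 83/32 = 0, giving a = 83/32 — point (83/32, 23/16).
  b = 2: the earlier basis element becomes a - 4 = 0, giving a = 4 — point (4, 2).
  b = -sqrt(6)*I/2: the earlier basis element becomes a = 0, giving a = 0 — point (0, -sqrt(6)*I/2).
  b = sqrt(6)*I/2: the earlier basis element becomes a = 0, giving a = 0 — point (0, sqrt(6)*I/2).

{(83/32, 23/16), (4, 2), (0, -sqrt(6)*I/2), (0, sqrt(6)*I/2)}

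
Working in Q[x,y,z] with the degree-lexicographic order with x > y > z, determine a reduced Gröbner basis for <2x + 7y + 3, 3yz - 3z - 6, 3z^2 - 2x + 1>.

f_1 = 2x + 7y + 3, LT = x.
f_2 = 3yz - 3z - 6, LT = yz.
f_3 = 3z^2 - 2x + 1, LT = z^2.

S(f_1,f_2): leading monomials are coprime, so the S-polynomial reduces to 0 (Buchberger's first criterion).
S(f_1,f_3): leading monomials are coprime, so the S-polynomial reduces to 0 (Buchberger's first criterion).
S(f_2,f_3): lcm = yz^2. S = 2/3xy - z^2 - 1/3y - 2z.
  leading term xy: subtract (1/3y)·f_1 from 2/3xy - z^2 - 1/3y - 2z → -7/3y^2 - z^2 - 4/3y - 2z
  leading term y^2: no divisor's leading term divides it; move -7/3y^2 to the remainder.
  leading term z^2: subtract (-1/3)·f_3 from -z^2 - 4/3y - 2z → -2/3x - 4/3y - 2z + 1/3
  leading term x: subtract (-1/3)·f_1 from -2/3x - 4/3y - 2z + 1/3 → y - 2z + 4/3
  leading term y: no divisor's leading term divides it; move y to the remainder.
  leading term z: no divisor's leading term divides it; move -2z to the remainder.
  leading term 1: no divisor's leading term divides it; move 4/3 to the remainder.
  remainder -7/3y^2 + y - 2z + 4/3 ≠ 0; add g_4 = -7/3y^2 + y - 2z + 4/3 to the basis.

S(f_1,g_4): leading monomials are coprime, so the S-polynomial reduces to 0 (Buchberger's first criterion).
S(f_2,g_4): lcm = y^2z. S = -4/7yz - 6/7z^2 - 2y + 4/7z.
  leading term yz: subtract (-4/21)·f_2 from -4/7yz - 6/7z^2 - 2y + 4/7z → -6/7z^2 - 2y - 8/7
  leading term z^2: subtract (-2/7)·f_3 from -6/7z^2 - 2y - 8/7 → -4/7x - 2y - 6/7
  leading term x: subtract (-2/7)·f_1 from -4/7x - 2y - 6/7 → 0
  remainder 0.

S(f_3,g_4): leading monomials are coprime, so the S-polynomial reduces to 0 (Buchberger's first criterion).
Every S-polynomial of the final basis reduces to 0, so we have a Gröbner basis.

G = {y^2 - 3/7y + 6/7z - 4/7, yz - z - 2, z^2 + 7/3y + 4/3, x + 7/2y + 3/2}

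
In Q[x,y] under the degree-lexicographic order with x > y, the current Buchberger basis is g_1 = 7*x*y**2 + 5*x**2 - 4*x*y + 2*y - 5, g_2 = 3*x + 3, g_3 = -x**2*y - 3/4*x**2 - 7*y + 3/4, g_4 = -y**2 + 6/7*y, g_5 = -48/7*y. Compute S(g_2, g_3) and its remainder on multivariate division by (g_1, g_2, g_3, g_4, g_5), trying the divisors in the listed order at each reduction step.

lcm(LM(g_2), LM(g_3)) = x**2*y.
S = (lcm/LT(g_2))·g_2 − (lcm/LT(g_3))·g_3 = -3/4*x**2 + x*y - 7*y + 3/4.
Reduce S modulo (g_1, g_2, g_3, g_4, g_5) in that order:
  leading term x**2: subtract (-1/4*x)·g_2 from -3/4*x**2 + x*y - 7*y + 3/4 → x*y + 3/4*x - 7*y + 3/4
  leading term x*y: subtract (1/3*y)·g_2 from x*y + 3/4*x - 7*y + 3/4 → 3/4*x - 8*y + 3/4
  leading term x: subtract (1/4)·g_2 from 3/4*x - 8*y + 3/4 → -8*y
  leading term y: subtract (7/6)·g_5 from -8*y → 0
The remainder is 0, so this S-polynomial contributes no new basis element.

S(g_2, g_3) = -3/4*x**2 + x*y - 7*y + 3/4; remainder on division = 0.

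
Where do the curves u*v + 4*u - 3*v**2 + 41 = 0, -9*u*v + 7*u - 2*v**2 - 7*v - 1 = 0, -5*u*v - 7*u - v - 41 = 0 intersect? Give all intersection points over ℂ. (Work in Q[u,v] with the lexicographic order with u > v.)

{(-2, 3)}

Compute a lex Gröbner basis by Buchberger's algorithm.
f_1 = u*v + 4*u - 3*v**2 + 41, LT = u*v.
f_2 = -9*u*v + 7*u - 2*v**2 - 7*v - 1, LT = u*v.
f_3 = -5*u*v - 7*u - v - 41, LT = u*v.

S(f_1,f_2): lcm = u*v. S = 43/9*u - 29/9*v**2 - 7/9*v + 368/9.
  reduce S modulo (f_1, f_2, f_3):
  remainder 43/9*u - 29/9*v**2 - 7/9*v + 368/9 ≠ 0; add h_4 = 43/9*u - 29/9*v**2 - 7/9*v + 368/9 to the basis.

S(f_1,f_3): lcm = u*v. S = 13/5*u - 3*v**2 - 1/5*v + 164/5.
  reduce S modulo (f_1, f_2, f_3, h_4):
  remainder -268/215*v**2 + 48/215*v + 2268/215 ≠ 0; add h_5 = -268/215*v**2 + 48/215*v + 2268/215 to the basis.

S(f_1,h_4): lcm = u*v. S = 4*u + 29/43*v**3 - 122/43*v**2 - 368/43*v + 41.
  reduce S modulo (f_1, f_2, f_3, h_4, h_5):
  remainder -9889/4489*v + 29667/4489 ≠ 0; add h_6 = -9889/4489*v + 29667/4489 to the basis.

The other S-polynomials (S(f_2,f_3), S(f_2,h_4), S(f_3,h_4), S(f_1,h_5), S(f_2,h_5), S(f_3,h_5), S(h_4,h_5), S(f_1,h_6), S(f_2,h_6), S(f_3,h_6), S(h_4,h_6), S(h_5,h_6)) all reduce to 0 modulo the current basis, so we have a Gröbner basis.
Inter-reduce: drop elements whose leading term is divisible by another's, tail-reduce, and make monic.
Reduced Gröbner basis: {u + 2, v - 3}.

A lex Gröbner basis eliminates variables successively. Here v - 3 depends only on v, with roots {3}; lifting each root through the earlier basis elements recovers the full solutions.
  v = 3: the earlier basis element becomes u + 2 = 0, giving u = -2 — point (-2, 3).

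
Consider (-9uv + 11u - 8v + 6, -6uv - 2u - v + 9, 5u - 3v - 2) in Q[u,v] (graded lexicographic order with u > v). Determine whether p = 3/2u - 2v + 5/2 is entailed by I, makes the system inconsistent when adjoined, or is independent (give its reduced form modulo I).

Adjoining 3/2u - 2v + 5/2 makes the ideal the whole ring: the system is inconsistent.

First compute the reduced Gröbner basis of I by Buchberger's algorithm.
f_1 = -9uv + 11u - 8v + 6, LT = uv.
f_2 = -6uv - 2u - v + 9, LT = uv.
f_3 = 5u - 3v - 2, LT = u.

S(f_1,f_2): lcm = uv. S = -14/9u + 13/18v + 5/6.
  leading term u: subtract (-14/45)·f_3 from -14/9u + 13/18v + 5/6 → -19/90v + 19/90
  leading term v: no divisor's leading term divides it; move -19/90v to the remainder.
  leading term 1: no divisor's leading term divides it; move 19/90 to the remainder.
  remainder -19/90v + 19/90 ≠ 0; add h_4 = -19/90v + 19/90 to the basis.

S(f_1,f_3): lcm = uv. S = 3/5v^2 - 11/9u + 58/45v - 2/3.
  leading term v^2: subtract (-54/19v)·h_4 from 3/5v^2 - 11/9u + 58/45v - 2/3 → -11/9u + 17/9v - 2/3
  leading term u: subtract (-11/45)·f_3 from -11/9u + 17/9v - 2/3 → 52/45v - 52/45
  leading term v: subtract (-104/19)·h_4 from 52/45v - 52/45 → 0
  remainder 0.

S(f_2,f_3): lcm = uv. S = 3/5v^2 + 1/3u + 17/30v - 3/2.
  leading term v^2: subtract (-54/19v)·h_4 from 3/5v^2 + 1/3u + 17/30v - 3/2 → 1/3u + 7/6v - 3/2
  leading term u: subtract (1/15)·f_3 from 1/3u + 7/6v - 3/2 → 41/30v - 41/30
  leading term v: subtract (-123/19)·h_4 from 41/30v - 41/30 → 0
  remainder 0.

S(f_1,h_4): lcm = uv. S = -2/9u + 8/9v - 2/3.
  leading term u: subtract (-2/45)·f_3 from -2/9u + 8/9v - 2/3 → 34/45v - 34/45
  leading term v: subtract (-68/19)·h_4 from 34/45v - 34/45 → 0
  remainder 0.

S(f_2,h_4): lcm = uv. S = 4/3u + 1/6v - 3/2.
  leading term u: subtract (4/15)·f_3 from 4/3u + 1/6v - 3/2 → 29/30v - 29/30
  leading term v: subtract (-87/19)·h_4 from 29/30v - 29/30 → 0
  remainder 0.

S(f_3,h_4): leading monomials are coprime, so the S-polynomial reduces to 0 (Buchberger's first criterion).
Every S-polynomial of the final basis reduces to 0, so we have a Gröbner basis.
Inter-reduce: drop elements whose leading term is divisible by another's, tail-reduce, and make monic.
Reduced Gröbner basis: {u - 1, v - 1}.
Label its elements g_1 = u - 1, g_2 = v - 1.

Reduce p = 3/2u - 2v + 5/2 modulo G:
  leading term u: subtract (3/2)·g_1 from 3/2u - 2v + 5/2 → -2v + 4
  leading term v: subtract (-2)·g_2 from -2v + 4 → 2
  leading term 1: no divisor's leading term divides it; move 2 to the remainder.
  normal form = 2.
The normal form is nonzero, so p ∉ I. Since p minus its normal form lies in I, I + (p) = I + (r) where r = 2; decide whether this ideal is the whole ring.
Here r = 2 is a nonzero constant, hence a unit: 1 ∈ I + (p), the Gröbner basis of I + (p) is {1}, and the enlarged system has no common solution — adjoining p is inconsistent.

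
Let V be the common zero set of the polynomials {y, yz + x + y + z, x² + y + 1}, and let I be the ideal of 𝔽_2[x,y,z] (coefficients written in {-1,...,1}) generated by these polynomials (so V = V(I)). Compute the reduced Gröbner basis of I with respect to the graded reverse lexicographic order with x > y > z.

f_1 = y, LT = y.
f_2 = yz + x + y + z, LT = yz.
f_3 = x² + y + 1, LT = x².

S(f_1,f_2): lcm = yz. S = x + y + z.
  reduce S modulo (f_1, f_2, f_3):
  remainder x + z ≠ 0; add g_4 = x + z to the basis.

S(f_3,g_4): lcm = x². S = xz + y + 1.
  reduce S modulo (f_1, f_2, f_3, g_4):
  remainder z² + 1 ≠ 0; add g_5 = z² + 1 to the basis.

The other S-polynomials (S(f_1,f_3), S(f_2,f_3), S(f_1,g_4), S(f_2,g_4), S(f_1,g_5), S(f_2,g_5), S(f_3,g_5), S(g_4,g_5)) all reduce to 0 modulo the current basis, so we have a Gröbner basis.
Inter-reduce: drop elements whose leading term is divisible by another's, tail-reduce, and make monic.

G = {z² + 1, x + z, y}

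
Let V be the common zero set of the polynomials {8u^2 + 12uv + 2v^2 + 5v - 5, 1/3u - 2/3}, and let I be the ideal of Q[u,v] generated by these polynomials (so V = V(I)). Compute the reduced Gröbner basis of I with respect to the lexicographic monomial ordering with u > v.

f_1 = 8u^2 + 12uv + 2v^2 + 5v - 5, LT = u^2.
f_2 = 1/3u - 2/3, LT = u.

S(f_1,f_2): lcm = u^2. S = 3/2uv + 2u + 1/4v^2 + 5/8v - 5/8.
  leading term uv: subtract (9/2v)·f_2 from 3/2uv + 2u + 1/4v^2 + 5/8v - 5/8 → 2u + 1/4v^2 + 29/8v - 5/8
  leading term u: subtract (6)·f_2 from 2u + 1/4v^2 + 29/8v - 5/8 → 1/4v^2 + 29/8v + 27/8
  leading term v^2: no divisor's leading term divides it; move 1/4v^2 to the remainder.
  leading term v: no divisor's leading term divides it; move 29/8v to the remainder.
  leading term 1: no divisor's leading term divides it; move 27/8 to the remainder.
  remainder 1/4v^2 + 29/8v + 27/8 ≠ 0; add g_3 = 1/4v^2 + 29/8v + 27/8 to the basis.

The other S-polynomials (S(f_1,g_3), S(f_2,g_3)) all reduce to 0 modulo the current basis, so we have a Gröbner basis.
Inter-reduce: drop elements whose leading term is divisible by another's, tail-reduce, and make monic.

G = {u - 2, v^2 + 29/2v + 27/2}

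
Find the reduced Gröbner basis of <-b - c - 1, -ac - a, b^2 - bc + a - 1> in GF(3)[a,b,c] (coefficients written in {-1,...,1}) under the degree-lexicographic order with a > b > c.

f_1 = -b - c - 1, LT = b.
f_2 = -ac - a, LT = ac.
f_3 = b^2 - bc + a - 1, LT = b^2.

S(f_1,f_2): leading monomials are coprime, so the S-polynomial reduces to 0 (Buchberger's first criterion).
S(f_1,f_3): lcm = b^2. S = -bc - a + b + 1.
  leading term bc: subtract (c)·f_1 from -bc - a + b + 1 → c^2 - a + b + c + 1
  leading term c^2: no divisor's leading term divides it; move c^2 to the remainder.
  leading term a: no divisor's leading term divides it; move -a to the remainder.
  leading term b: subtract (-1)·f_1 from b + c + 1 → 0
  remainder c^2 - a ≠ 0; add g_4 = c^2 - a to the basis.

S(f_2,f_3): leading monomials are coprime, so the S-polynomial reduces to 0 (Buchberger's first criterion).
S(f_1,g_4): leading monomials are coprime, so the S-polynomial reduces to 0 (Buchberger's first criterion).
S(f_2,g_4): lcm = ac^2. S = a^2 + ac.
  leading term a^2: no divisor's leading term divides it; move a^2 to the remainder.
  leading term ac: subtract (-1)·f_2 from ac → -a
  leading term a: no divisor's leading term divides it; move -a to the remainder.
  remainder a^2 - a ≠ 0; add g_5 = a^2 - a to the basis.

S(f_3,g_4): leading monomials are coprime, so the S-polynomial reduces to 0 (Buchberger's first criterion).
S(f_1,g_5): leading monomials are coprime, so the S-polynomial reduces to 0 (Buchberger's first criterion).
S(f_2,g_5): lcm = a^2c. S = a^2 + ac.
  leading term a^2: subtract (1)·g_5 from a^2 + ac → ac + a
  leading term ac: subtract (-1)·f_2 from ac + a → 0
  remainder 0.

S(f_3,g_5): leading monomials are coprime, so the S-polynomial reduces to 0 (Buchberger's first criterion).
S(g_4,g_5): leading monomials are coprime, so the S-polynomial reduces to 0 (Buchberger's first criterion).
Every S-polynomial of the final basis reduces to 0, so we have a Gröbner basis.
Inter-reduce: drop elements whose leading term is divisible by another's, tail-reduce, and make monic.

G = {a^2 - a, ac + a, c^2 - a, b + c + 1}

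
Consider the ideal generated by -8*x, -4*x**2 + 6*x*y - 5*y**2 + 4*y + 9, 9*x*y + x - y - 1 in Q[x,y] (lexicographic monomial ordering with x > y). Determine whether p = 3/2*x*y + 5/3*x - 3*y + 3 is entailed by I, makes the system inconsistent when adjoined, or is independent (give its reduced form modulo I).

Adjoining 3/2*x*y + 5/3*x - 3*y + 3 makes the ideal the whole ring: the system is inconsistent.

First compute the reduced Gröbner basis of I by Buchberger's algorithm.
f_1 = -8*x, LT = x.
f_2 = -4*x**2 + 6*x*y - 5*y**2 + 4*y + 9, LT = x**2.
f_3 = 9*x*y + x - y - 1, LT = x*y.

S(f_1,f_2): lcm = x**2. S = 3/2*x*y - 5/4*y**2 + y + 9/4.
  reduce S modulo (f_1, f_2, f_3):
  remainder -5/4*y**2 + y + 9/4 ≠ 0; add h_4 = -5/4*y**2 + y + 9/4 to the basis.

S(f_1,f_3): lcm = x*y. S = -1/9*x + 1/9*y + 1/9.
  reduce S modulo (f_1, f_2, f_3, h_4):
  remainder 1/9*y + 1/9 ≠ 0; add h_5 = 1/9*y + 1/9 to the basis.

The other S-polynomials (S(f_2,f_3), S(f_1,h_4), S(f_2,h_4), S(f_3,h_4), S(f_1,h_5), S(f_2,h_5), S(f_3,h_5), S(h_4,h_5)) all reduce to 0 modulo the current basis, so we have a Gröbner basis.
Inter-reduce: drop elements whose leading term is divisible by another's, tail-reduce, and make monic.
Reduced Gröbner basis: {x, y + 1}.
Label its elements g_1 = x, g_2 = y + 1.

Reduce p = 3/2*x*y + 5/3*x - 3*y + 3 modulo G:
  leading term x*y: subtract (3/2*y)·g_1 from 3/2*x*y + 5/3*x - 3*y + 3 → 5/3*x - 3*y + 3
  leading term x: subtract (5/3)·g_1 from 5/3*x - 3*y + 3 → -3*y + 3
  leading term y: subtract (-3)·g_2 from -3*y + 3 → 6
  leading term 1: no divisor's leading term divides it; move 6 to the remainder.
  normal form = 6.
The normal form is nonzero, so p ∉ I. Since p minus its normal form lies in I, I + (p) = I + (r) where r = 6; decide whether this ideal is the whole ring.
Here r = 6 is a nonzero constant, hence a unit: 1 ∈ I + (p), the Gröbner basis of I + (p) is {1}, and the enlarged system has no common solution — adjoining p is inconsistent.

The remainder on division by a Gröbner basis is unique — it is the normal form.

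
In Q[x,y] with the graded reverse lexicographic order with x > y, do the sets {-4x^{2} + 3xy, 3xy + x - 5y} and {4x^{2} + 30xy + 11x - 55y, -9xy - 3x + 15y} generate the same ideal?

Two ideals are equal iff their reduced Gröbner bases coincide (the reduced basis is unique for a fixed ordering).
Buchberger on the first generating set:
f_1 = -4x^{2} + 3xy, LT = x^{2}.
f_2 = 3xy + x - 5y, LT = xy.

S(f_1,f_2): lcm = x^{2}y. S = -\tfrac{3}{4}xy^{2} - \tfrac{1}{3}x^{2} + \tfrac{5}{3}xy.
  leading term xy^{2}: subtract (-\tfrac{1}{4}y)·f_2 from -\tfrac{3}{4}xy^{2} - \tfrac{1}{3}x^{2} + \tfrac{5}{3}xy → -\tfrac{1}{3}x^{2} + \tfrac{23}{12}xy - \tfrac{5}{4}y^{2}
  leading term x^{2}: subtract (\tfrac{1}{12})·f_1 from -\tfrac{1}{3}x^{2} + \tfrac{23}{12}xy - \tfrac{5}{4}y^{2} → \tfrac{5}{3}xy - \tfrac{5}{4}y^{2}
  leading term xy: subtract (\tfrac{5}{9})·f_2 from \tfrac{5}{3}xy - \tfrac{5}{4}y^{2} → -\tfrac{5}{4}y^{2} - \tfrac{5}{9}x + \tfrac{25}{9}y
  leading term y^{2}: no divisor's leading term divides it; move -\tfrac{5}{4}y^{2} to the remainder.
  leading term x: no divisor's leading term divides it; move -\tfrac{5}{9}x to the remainder.
  leading term y: no divisor's leading term divides it; move \tfrac{25}{9}y to the remainder.
  remainder -\tfrac{5}{4}y^{2} - \tfrac{5}{9}x + \tfrac{25}{9}y ≠ 0; add g_3 = -\tfrac{5}{4}y^{2} - \tfrac{5}{9}x + \tfrac{25}{9}y to the basis.

The other S-polynomials (S(f_1,g_3), S(f_2,g_3)) all reduce to 0 modulo the current basis, so we have a Gröbner basis.
Inter-reduce: drop elements whose leading term is divisible by another's, tail-reduce, and make monic.
Reduced Gröbner basis: {x^{2} + \tfrac{1}{4}x - \tfrac{5}{4}y, xy + \tfrac{1}{3}x - \tfrac{5}{3}y, y^{2} + \tfrac{4}{9}x - \tfrac{20}{9}y}.

Buchberger on the second generating set:
h_1 = 4x^{2} + 30xy + 11x - 55y, LT = x^{2}.
h_2 = -9xy - 3x + 15y, LT = xy.

S(h_1,h_2): lcm = x^{2}y. S = \tfrac{15}{2}xy^{2} - \tfrac{1}{3}x^{2} + \tfrac{53}{12}xy - \tfrac{55}{4}y^{2}.
  leading term xy^{2}: subtract (-\tfrac{5}{6}y)·h_2 from \tfrac{15}{2}xy^{2} - \tfrac{1}{3}x^{2} + \tfrac{53}{12}xy - \tfrac{55}{4}y^{2} → -\tfrac{1}{3}x^{2} + \tfrac{23}{12}xy - \tfrac{5}{4}y^{2}
  leading term x^{2}: subtract (-\tfrac{1}{12})·h_1 from -\tfrac{1}{3}x^{2} + \tfrac{23}{12}xy - \tfrac{5}{4}y^{2} → \tfrac{53}{12}xy - \tfrac{5}{4}y^{2} + \tfrac{11}{12}x - \tfrac{55}{12}y
  leading term xy: subtract (-\tfrac{53}{108})·h_2 from \tfrac{53}{12}xy - \tfrac{5}{4}y^{2} + \tfrac{11}{12}x - \tfrac{55}{12}y → -\tfrac{5}{4}y^{2} - \tfrac{5}{9}x + \tfrac{25}{9}y
  leading term y^{2}: no divisor's leading term divides it; move -\tfrac{5}{4}y^{2} to the remainder.
  leading term x: no divisor's leading term divides it; move -\tfrac{5}{9}x to the remainder.
  leading term y: no divisor's leading term divides it; move \tfrac{25}{9}y to the remainder.
  remainder -\tfrac{5}{4}y^{2} - \tfrac{5}{9}x + \tfrac{25}{9}y ≠ 0; add k_3 = -\tfrac{5}{4}y^{2} - \tfrac{5}{9}x + \tfrac{25}{9}y to the basis.

The other S-polynomials (S(h_1,k_3), S(h_2,k_3)) all reduce to 0 modulo the current basis, so we have a Gröbner basis.
Inter-reduce: drop elements whose leading term is divisible by another's, tail-reduce, and make monic.
Reduced Gröbner basis: {x^{2} + \tfrac{1}{4}x - \tfrac{5}{4}y, xy + \tfrac{1}{3}x - \tfrac{5}{3}y, y^{2} + \tfrac{4}{9}x - \tfrac{20}{9}y}.

The two bases agree; hence the ideals are identical.
The choice of monomial ordering does not affect the verdict — as long as both bases are computed under the same ordering, their equality decides ideal equality.

Yes, the ideals are equal.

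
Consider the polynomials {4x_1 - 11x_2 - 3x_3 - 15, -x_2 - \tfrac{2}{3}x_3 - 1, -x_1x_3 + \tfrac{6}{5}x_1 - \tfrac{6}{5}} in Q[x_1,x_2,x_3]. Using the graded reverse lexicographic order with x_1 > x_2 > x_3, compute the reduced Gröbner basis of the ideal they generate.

G = {x_3^{2} - \tfrac{138}{65}x_3, x_1 + \tfrac{13}{12}x_3 - 1, x_2 + \tfrac{2}{3}x_3 + 1}

f_1 = 4x_1 - 11x_2 - 3x_3 - 15, LT = x_1.
f_2 = -x_2 - \tfrac{2}{3}x_3 - 1, LT = x_2.
f_3 = -x_1x_3 + \tfrac{6}{5}x_1 - \tfrac{6}{5}, LT = x_1x_3.

S(f_1,f_3): lcm = x_1x_3. S = -\tfrac{11}{4}x_2x_3 - \tfrac{3}{4}x_3^{2} + \tfrac{6}{5}x_1 - \tfrac{15}{4}x_3 - \tfrac{6}{5}.
  leading term x_2x_3: subtract (\tfrac{11}{4}x_3)·f_2 from -\tfrac{11}{4}x_2x_3 - \tfrac{3}{4}x_3^{2} + \tfrac{6}{5}x_1 - \tfrac{15}{4}x_3 - \tfrac{6}{5} → \tfrac{13}{12}x_3^{2} + \tfrac{6}{5}x_1 - x_3 - \tfrac{6}{5}
  leading term x_3^{2}: no divisor's leading term divides it; move \tfrac{13}{12}x_3^{2} to the remainder.
  leading term x_1: subtract (\tfrac{3}{10})·f_1 from \tfrac{6}{5}x_1 - x_3 - \tfrac{6}{5} → \tfrac{33}{10}x_2 - \tfrac{1}{10}x_3 + \tfrac{33}{10}
  leading term x_2: subtract (-\tfrac{33}{10})·f_2 from \tfrac{33}{10}x_2 - \tfrac{1}{10}x_3 + \tfrac{33}{10} → -\tfrac{23}{10}x_3
  leading term x_3: no divisor's leading term divides it; move -\tfrac{23}{10}x_3 to the remainder.
  remainder \tfrac{13}{12}x_3^{2} - \tfrac{23}{10}x_3 ≠ 0; add g_4 = \tfrac{13}{12}x_3^{2} - \tfrac{23}{10}x_3 to the basis.

The other S-polynomials (S(f_1,f_2), S(f_2,f_3), S(f_1,g_4), S(f_2,g_4), S(f_3,g_4)) all reduce to 0 modulo the current basis, so we have a Gröbner basis.
Inter-reduce: drop elements whose leading term is divisible by another's, tail-reduce, and make monic.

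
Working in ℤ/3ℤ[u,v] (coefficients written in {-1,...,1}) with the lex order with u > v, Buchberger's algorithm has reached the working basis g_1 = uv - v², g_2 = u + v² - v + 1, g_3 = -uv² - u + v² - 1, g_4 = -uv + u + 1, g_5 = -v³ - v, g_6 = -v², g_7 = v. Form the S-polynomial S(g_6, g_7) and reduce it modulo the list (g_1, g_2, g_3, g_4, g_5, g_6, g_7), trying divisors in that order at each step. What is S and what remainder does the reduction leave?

S(g_6, g_7) = 0; remainder on division = 0.

lcm(LM(g_6), LM(g_7)) = v².
S = (lcm/LT(g_6))·g_6 − (lcm/LT(g_7))·g_7 = 0.
Reduce S modulo (g_1, g_2, g_3, g_4, g_5, g_6, g_7) in that order:
The remainder is 0, so this S-polynomial contributes no new basis element.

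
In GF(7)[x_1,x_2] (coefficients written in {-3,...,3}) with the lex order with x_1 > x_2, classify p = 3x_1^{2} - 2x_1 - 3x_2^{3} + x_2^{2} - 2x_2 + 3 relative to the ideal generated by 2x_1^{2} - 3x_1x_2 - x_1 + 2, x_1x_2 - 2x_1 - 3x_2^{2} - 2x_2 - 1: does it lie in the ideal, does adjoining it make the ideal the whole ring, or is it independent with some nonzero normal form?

First compute the reduced Gröbner basis of I by Buchberger's algorithm.
f_1 = 2x_1^{2} - 3x_1x_2 - x_1 + 2, LT = x_1^{2}.
f_2 = x_1x_2 - 2x_1 - 3x_2^{2} - 2x_2 - 1, LT = x_1x_2.

S(f_1,f_2): lcm = x_1^{2}x_2. S = 2x_1^{2} - 2x_1x_2^{2} - 2x_1x_2 + x_1 + x_2.
  leading term x_1^{2}: subtract (1)·f_1 from 2x_1^{2} - 2x_1x_2^{2} - 2x_1x_2 + x_1 + x_2 → -2x_1x_2^{2} + x_1x_2 + 2x_1 + x_2 - 2
  leading term x_1x_2^{2}: subtract (-2x_2)·f_2 from -2x_1x_2^{2} + x_1x_2 + 2x_1 + x_2 - 2 → -3x_1x_2 + 2x_1 + x_2^{3} + 3x_2^{2} - x_2 - 2
  leading term x_1x_2: subtract (-3)·f_2 from -3x_1x_2 + 2x_1 + x_2^{3} + 3x_2^{2} - x_2 - 2 → 3x_1 + x_2^{3} + x_2^{2} + 2
  leading term x_1: no divisor's leading term divides it; move 3x_1 to the remainder.
  leading term x_2^{3}: no divisor's leading term divides it; move x_2^{3} to the remainder.
  leading term x_2^{2}: no divisor's leading term divides it; move x_2^{2} to the remainder.
  leading term 1: no divisor's leading term divides it; move 2 to the remainder.
  remainder 3x_1 + x_2^{3} + x_2^{2} + 2 ≠ 0; add h_3 = 3x_1 + x_2^{3} + x_2^{2} + 2 to the basis.

S(f_1,h_3): lcm = x_1^{2}. S = 2x_1x_2^{3} + 2x_1x_2^{2} + 2x_1x_2 + 1.
  leading term x_1x_2^{3}: subtract (2x_2^{2})·f_2 from 2x_1x_2^{3} + 2x_1x_2^{2} + 2x_1x_2 + 1 → -x_1x_2^{2} + 2x_1x_2 - x_2^{4} - 3x_2^{3} + 2x_2^{2} + 1
  leading term x_1x_2^{2}: subtract (-x_2)·f_2 from -x_1x_2^{2} + 2x_1x_2 - x_2^{4} - 3x_2^{3} + 2x_2^{2} + 1 → -x_2^{4} + x_2^{3} - x_2 + 1
  leading term x_2^{4}: no divisor's leading term divides it; move -x_2^{4} to the remainder.
  leading term x_2^{3}: no divisor's leading term divides it; move x_2^{3} to the remainder.
  leading term x_2: no divisor's leading term divides it; move -x_2 to the remainder.
  leading term 1: no divisor's leading term divides it; move 1 to the remainder.
  remainder -x_2^{4} + x_2^{3} - x_2 + 1 ≠ 0; add h_4 = -x_2^{4} + x_2^{3} - x_2 + 1 to the basis.

The other S-polynomials (S(f_2,h_3), S(f_1,h_4), S(f_2,h_4), S(h_3,h_4)) all reduce to 0 modulo the current basis, so we have a Gröbner basis.
Inter-reduce: drop elements whose leading term is divisible by another's, tail-reduce, and make monic.
Reduced Gröbner basis: {x_1 - 2x_2^{3} - 2x_2^{2} + 3, x_2^{4} - x_2^{3} + x_2 - 1}.
Label its elements g_1 = x_1 - 2x_2^{3} - 2x_2^{2} + 3, g_2 = x_2^{4} - x_2^{3} + x_2 - 1.

Reduce p = 3x_1^{2} - 2x_1 - 3x_2^{3} + x_2^{2} - 2x_2 + 3 modulo G:
  leading term x_1^{2}: subtract (3x_1)·g_1 from 3x_1^{2} - 2x_1 - 3x_2^{3} + x_2^{2} - 2x_2 + 3 → -x_1x_2^{3} - x_1x_2^{2} + 3x_1 - 3x_2^{3} + x_2^{2} - 2x_2 + 3
  leading term x_1x_2^{3}: subtract (-x_2^{3})·g_1 from -x_1x_2^{3} - x_1x_2^{2} + 3x_1 - 3x_2^{3} + x_2^{2} - 2x_2 + 3 → -x_1x_2^{2} + 3x_1 - 2x_2^{6} - 2x_2^{5} + x_2^{2} - 2x_2 + 3
  leading term x_1x_2^{2}: subtract (-x_2^{2})·g_1 from -x_1x_2^{2} + 3x_1 - 2x_2^{6} - 2x_2^{5} + x_2^{2} - 2x_2 + 3 → 3x_1 - 2x_2^{6} + 3x_2^{5} - 2x_2^{4} - 3x_2^{2} - 2x_2 + 3
  leading term x_1: subtract (3)·g_1 from 3x_1 - 2x_2^{6} + 3x_2^{5} - 2x_2^{4} - 3x_2^{2} - 2x_2 + 3 → -2x_2^{6} + 3x_2^{5} - 2x_2^{4} - x_2^{3} + 3x_2^{2} - 2x_2 + 1
  leading term x_2^{6}: subtract (-2x_2^{2})·g_2 from -2x_2^{6} + 3x_2^{5} - 2x_2^{4} - x_2^{3} + 3x_2^{2} - 2x_2 + 1 → x_2^{5} - 2x_2^{4} + x_2^{3} + x_2^{2} - 2x_2 + 1
  leading term x_2^{5}: subtract (x_2)·g_2 from x_2^{5} - 2x_2^{4} + x_2^{3} + x_2^{2} - 2x_2 + 1 → -x_2^{4} + x_2^{3} - x_2 + 1
  leading term x_2^{4}: subtract (-1)·g_2 from -x_2^{4} + x_2^{3} - x_2 + 1 → 0
  normal form = 0.
Since the normal form is 0, p ∈ I.

3x_1^{2} - 2x_1 - 3x_2^{3} + x_2^{2} - 2x_2 + 3 lies in I (it reduces to 0).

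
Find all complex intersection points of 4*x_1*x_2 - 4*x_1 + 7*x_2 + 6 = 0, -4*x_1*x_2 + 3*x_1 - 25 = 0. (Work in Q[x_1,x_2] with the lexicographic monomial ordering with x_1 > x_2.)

Compute a lex Gröbner basis by Buchberger's algorithm.
f_1 = 4*x_1*x_2 - 4*x_1 + 7*x_2 + 6, LT = x_1*x_2.
f_2 = -4*x_1*x_2 + 3*x_1 - 25, LT = x_1*x_2.

S(f_1,f_2): lcm = x_1*x_2. S = -1/4*x_1 + 7/4*x_2 - 19/4.
  leading term x_1: no divisor's leading term divides it; move -1/4*x_1 to the remainder.
  leading term x_2: no divisor's leading term divides it; move 7/4*x_2 to the remainder.
  leading term 1: no divisor's leading term divides it; move -19/4 to the remainder.
  remainder -1/4*x_1 + 7/4*x_2 - 19/4 ≠ 0; add h_3 = -1/4*x_1 + 7/4*x_2 - 19/4 to the basis.

S(f_1,h_3): lcm = x_1*x_2. S = -x_1 + 7*x_2**2 - 69/4*x_2 + 3/2.
  leading term x_1: subtract (4)·h_3 from -x_1 + 7*x_2**2 - 69/4*x_2 + 3/2 → 7*x_2**2 - 97/4*x_2 + 41/2
  leading term x_2**2: no divisor's leading term divides it; move 7*x_2**2 to the remainder.
  leading term x_2: no divisor's leading term divides it; move -97/4*x_2 to the remainder.
  leading term 1: no divisor's leading term divides it; move 41/2 to the remainder.
  remainder 7*x_2**2 - 97/4*x_2 + 41/2 ≠ 0; add h_4 = 7*x_2**2 - 97/4*x_2 + 41/2 to the basis.

The other S-polynomials (S(f_2,h_3), S(f_1,h_4), S(f_2,h_4), S(h_3,h_4)) all reduce to 0 modulo the current basis, so we have a Gröbner basis.
Inter-reduce: drop elements whose leading term is divisible by another's, tail-reduce, and make monic.
Reduced Gröbner basis: {x_1 - 7*x_2 + 19, x_2**2 - 97/28*x_2 + 41/14}.

The lex basis is triangular: the last element involves only x_2. Solving x_2**2 - 97/28*x_2 + 41/14 = 0 gives x_2 ∈ {41/28, 2}; substituting each value into the earlier elements determines the remaining variables.
  x_2 = 41/28: the earlier basis element becomes x_1 + 35/4 = 0, giving x_1 = -35/4 — point (-35/4, 41/28).
  x_2 = 2: the earlier basis element becomes x_1 + 5 = 0, giving x_1 = -5 — point (-5, 2).
Substituting each solution back into the original system confirms all equations vanish.

{(-35/4, 41/28), (-5, 2)}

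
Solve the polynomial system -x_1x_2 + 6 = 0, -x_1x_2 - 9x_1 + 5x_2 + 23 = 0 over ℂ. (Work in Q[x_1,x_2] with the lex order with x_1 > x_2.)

{(-10/9, -27/5), (3, 2)}

Compute a lex Gröbner basis by Buchberger's algorithm.
f_1 = -x_1x_2 + 6, LT = x_1x_2.
f_2 = -x_1x_2 - 9x_1 + 5x_2 + 23, LT = x_1x_2.

S(f_1,f_2): lcm = x_1x_2. S = -9x_1 + 5x_2 + 17.
  reduce S modulo (f_1, f_2):
  remainder -9x_1 + 5x_2 + 17 ≠ 0; add h_3 = -9x_1 + 5x_2 + 17 to the basis.

S(f_1,h_3): lcm = x_1x_2. S = 5/9x_2^2 + 17/9x_2 - 6.
  reduce S modulo (f_1, f_2, h_3):
  remainder 5/9x_2^2 + 17/9x_2 - 6 ≠ 0; add h_4 = 5/9x_2^2 + 17/9x_2 - 6 to the basis.

The other S-polynomials (S(f_2,h_3), S(f_1,h_4), S(f_2,h_4), S(h_3,h_4)) all reduce to 0 modulo the current basis, so we have a Gröbner basis.
Inter-reduce: drop elements whose leading term is divisible by another's, tail-reduce, and make monic.
Reduced Gröbner basis: {x_1 - 5/9x_2 - 17/9, x_2^2 + 17/5x_2 - 54/5}.

From the last basis element, x_2^2 + 17/5x_2 - 54/5 = 0, so x_2 takes values in {-27/5, 2}. Each choice, substituted upward through the basis, yields the corresponding point(s) of the solution set.
  x_2 = -27/5: the earlier basis element becomes x_1 + 10/9 = 0, giving x_1 = -10/9 — point (-10/9, -27/5).
  x_2 = 2: the earlier basis element becomes x_1 - 3 = 0, giving x_1 = 3 — point (3, 2).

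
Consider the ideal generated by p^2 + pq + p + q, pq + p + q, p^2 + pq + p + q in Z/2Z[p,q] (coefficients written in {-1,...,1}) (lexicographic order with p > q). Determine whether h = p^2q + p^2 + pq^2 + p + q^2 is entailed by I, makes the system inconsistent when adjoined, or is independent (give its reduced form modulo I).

p^2q + p^2 + pq^2 + p + q^2 is independent of I; its normal form modulo I is q.

First compute the reduced Gröbner basis of I by Buchberger's algorithm.
f_1 = p^2 + pq + p + q, LT = p^2.
f_2 = pq + p + q, LT = pq.
f_3 = p^2 + pq + p + q, LT = p^2.

S(f_1,f_2): lcm = p^2q. S = p^2 + pq^2 + q^2.
  reduce S modulo (f_1, f_2, f_3):
  remainder p + q ≠ 0; add k_4 = p + q to the basis.

S(f_2,k_4): lcm = pq. S = p + q^2 + q.
  reduce S modulo (f_1, f_2, f_3, k_4):
  remainder q^2 ≠ 0; add k_5 = q^2 to the basis.

The other S-polynomials (S(f_1,f_3), S(f_2,f_3), S(f_1,k_4), S(f_3,k_4), S(f_1,k_5), S(f_2,k_5), S(f_3,k_5), S(k_4,k_5)) all reduce to 0 modulo the current basis, so we have a Gröbner basis.
Inter-reduce: drop elements whose leading term is divisible by another's, tail-reduce, and make monic.
Reduced Gröbner basis: {p + q, q^2}.
Label its elements g_1 = p + q, g_2 = q^2.

Reduce h = p^2q + p^2 + pq^2 + p + q^2 modulo G:
  leading term p^2q: subtract (pq)·g_1 from p^2q + p^2 + pq^2 + p + q^2 → p^2 + p + q^2
  leading term p^2: subtract (p)·g_1 from p^2 + p + q^2 → pq + p + q^2
  leading term pq: subtract (q)·g_1 from pq + p + q^2 → p
  leading term p: subtract (1)·g_1 from p → q
  leading term q: no divisor's leading term divides it; move q to the remainder.
  normal form = q.
The normal form is nonzero, so h ∉ I. Since h minus its normal form lies in I, I + (h) = I + (r) where r = q; decide whether this ideal is the whole ring.
Run Buchberger on G together with r (pairs among the g_i already reduce to 0 since G is a Gröbner basis):
g_1 = p + q, LT = p.
g_2 = q^2, LT = q^2.
r = q, LT = q.

The S-polynomials (S(g_1,g_2), S(g_1,r), S(g_2,r)) all reduce to 0 modulo the current basis, so we have a Gröbner basis.
Inter-reduce: drop elements whose leading term is divisible by another's, tail-reduce, and make monic.
Reduced Gröbner basis: {p, q}.
The reduced Gröbner basis of I + (h) is {p, q} ≠ {1}, a proper ideal, so the enlarged system stays consistent: h is independent of I, with normal form q.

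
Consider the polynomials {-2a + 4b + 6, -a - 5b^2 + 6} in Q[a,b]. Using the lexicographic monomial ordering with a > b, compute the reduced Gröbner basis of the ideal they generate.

f_1 = -2a + 4b + 6, LT = a.
f_2 = -a - 5b^2 + 6, LT = a.

S(f_1,f_2): lcm = a. S = -5b^2 - 2b + 3.
  leading term b^2: no divisor's leading term divides it; move -5b^2 to the remainder.
  leading term b: no divisor's leading term divides it; move -2b to the remainder.
  leading term 1: no divisor's leading term divides it; move 3 to the remainder.
  remainder -5b^2 - 2b + 3 ≠ 0; add g_3 = -5b^2 - 2b + 3 to the basis.

S(f_1,g_3): leading monomials are coprime, so the S-polynomial reduces to 0 (Buchberger's first criterion).
S(f_2,g_3): leading monomials are coprime, so the S-polynomial reduces to 0 (Buchberger's first criterion).
Every S-polynomial of the final basis reduces to 0, so we have a Gröbner basis.
Inter-reduce: drop elements whose leading term is divisible by another's, tail-reduce, and make monic.

G = {a - 2b - 3, b^2 + 2/5b - 3/5}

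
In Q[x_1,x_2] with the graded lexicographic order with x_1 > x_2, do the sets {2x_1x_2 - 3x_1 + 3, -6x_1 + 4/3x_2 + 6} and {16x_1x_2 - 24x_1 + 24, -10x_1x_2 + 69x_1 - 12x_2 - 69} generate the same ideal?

Yes, the ideals are equal.

Since reduced Gröbner bases are canonical representatives of ideals under a given ordering, it suffices to compute and compare them.
Buchberger on the first generating set:
f_1 = 2x_1x_2 - 3x_1 + 3, LT = x_1x_2.
f_2 = -6x_1 + 4/3x_2 + 6, LT = x_1.

S(f_1,f_2): lcm = x_1x_2. S = 2/9x_2^2 - 3/2x_1 + x_2 + 3/2.
  reduce S modulo (f_1, f_2):
  remainder 2/9x_2^2 + 2/3x_2 ≠ 0; add g_3 = 2/9x_2^2 + 2/3x_2 to the basis.

The other S-polynomials (S(f_1,g_3), S(f_2,g_3)) all reduce to 0 modulo the current basis, so we have a Gröbner basis.
Inter-reduce: drop elements whose leading term is divisible by another's, tail-reduce, and make monic.
Reduced Gröbner basis: {x_2^2 + 3x_2, x_1 - 2/9x_2 - 1}.

Buchberger on the second generating set:
h_1 = 16x_1x_2 - 24x_1 + 24, LT = x_1x_2.
h_2 = -10x_1x_2 + 69x_1 - 12x_2 - 69, LT = x_1x_2.

S(h_1,h_2): lcm = x_1x_2. S = 27/5x_1 - 6/5x_2 - 27/5.
  reduce S modulo (h_1, h_2):
  remainder 27/5x_1 - 6/5x_2 - 27/5 ≠ 0; add k_3 = 27/5x_1 - 6/5x_2 - 27/5 to the basis.

S(h_1,k_3): lcm = x_1x_2. S = 2/9x_2^2 - 3/2x_1 + x_2 + 3/2.
  reduce S modulo (h_1, h_2, k_3):
  remainder 2/9x_2^2 + 2/3x_2 ≠ 0; add k_4 = 2/9x_2^2 + 2/3x_2 to the basis.

The other S-polynomials (S(h_2,k_3), S(h_1,k_4), S(h_2,k_4), S(k_3,k_4)) all reduce to 0 modulo the current basis, so we have a Gröbner basis.
Inter-reduce: drop elements whose leading term is divisible by another's, tail-reduce, and make monic.
Reduced Gröbner basis: {x_2^2 + 3x_2, x_1 - 2/9x_2 - 1}.

The two bases agree; hence the ideals are identical.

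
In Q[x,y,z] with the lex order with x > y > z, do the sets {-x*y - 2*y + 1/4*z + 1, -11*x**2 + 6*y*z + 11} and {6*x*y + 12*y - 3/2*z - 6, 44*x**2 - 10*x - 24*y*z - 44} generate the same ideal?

Two ideals are equal iff their reduced Gröbner bases coincide (the reduced basis is unique for a fixed ordering).
Buchberger on the first generating set:
f_1 = -x*y - 2*y + 1/4*z + 1, LT = x*y.
f_2 = -11*x**2 + 6*y*z + 11, LT = x**2.

S(f_1,f_2): lcm = x**2*y. S = 2*x*y - 1/4*x*z - x + 6/11*y**2*z + y.
  leading term x*y: subtract (-2)·f_1 from 2*x*y - 1/4*x*z - x + 6/11*y**2*z + y → -1/4*x*z - x + 6/11*y**2*z - 3*y + 1/2*z + 2
  leading term x*z: no divisor's leading term divides it; move -1/4*x*z to the remainder.
  leading term x: no divisor's leading term divides it; move -x to the remainder.
  leading term y**2*z: no divisor's leading term divides it; move 6/11*y**2*z to the remainder.
  leading term y: no divisor's leading term divides it; move -3*y to the remainder.
  leading term z: no divisor's leading term divides it; move 1/2*z to the remainder.
  leading term 1: no divisor's leading term divides it; move 2 to the remainder.
  remainder -1/4*x*z - x + 6/11*y**2*z - 3*y + 1/2*z + 2 ≠ 0; add g_3 = -1/4*x*z - x + 6/11*y**2*z - 3*y + 1/2*z + 2 to the basis.

S(f_1,g_3): lcm = x*y*z. S = -4*x*y + 24/11*y**3*z - 12*y**2 + 4*y*z + 8*y - 1/4*z**2 - z.
  leading term x*y: subtract (4)·f_1 from -4*x*y + 24/11*y**3*z - 12*y**2 + 4*y*z + 8*y - 1/4*z**2 - z → 24/11*y**3*z - 12*y**2 + 4*y*z + 16*y - 1/4*z**2 - 2*z - 4
  leading term y**3*z: no divisor's leading term divides it; move 24/11*y**3*z to the remainder.
  leading term y**2: no divisor's leading term divides it; move -12*y**2 to the remainder.
  leading term y*z: no divisor's leading term divides it; move 4*y*z to the remainder.
  leading term y: no divisor's leading term divides it; move 16*y to the remainder.
  leading term z**2: no divisor's leading term divides it; move -1/4*z**2 to the remainder.
  leading term z: no divisor's leading term divides it; move -2*z to the remainder.
  leading term 1: no divisor's leading term divides it; move -4 to the remainder.
  remainder 24/11*y**3*z - 12*y**2 + 4*y*z + 16*y - 1/4*z**2 - 2*z - 4 ≠ 0; add g_4 = 24/11*y**3*z - 12*y**2 + 4*y*z + 16*y - 1/4*z**2 - 2*z - 4 to the basis.

The other S-polynomials (S(f_2,g_3), S(f_1,g_4), S(f_2,g_4), S(g_3,g_4)) all reduce to 0 modulo the current basis, so we have a Gröbner basis.
Inter-reduce: drop elements whose leading term is divisible by another's, tail-reduce, and make monic.
Reduced Gröbner basis: {x**2 - 6/11*y*z - 1, x*y + 2*y - 1/4*z - 1, x*z + 4*x - 24/11*y**2*z + 12*y - 2*z - 8, y**3*z - 11/2*y**2 + 11/6*y*z + 22/3*y - 11/96*z**2 - 11/12*z - 11/6}.

Buchberger on the second generating set:
h_1 = 6*x*y + 12*y - 3/2*z - 6, LT = x*y.
h_2 = 44*x**2 - 10*x - 24*y*z - 44, LT = x**2.

S(h_1,h_2): lcm = x**2*y. S = 49/22*x*y - 1/4*x*z - x + 6/11*y**2*z + y.
  leading term x*y: subtract (49/132)·h_1 from 49/22*x*y - 1/4*x*z - x + 6/11*y**2*z + y → -1/4*x*z - x + 6/11*y**2*z - 38/11*y + 49/88*z + 49/22
  leading term x*z: no divisor's leading term divides it; move -1/4*x*z to the remainder.
  leading term x: no divisor's leading term divides it; move -x to the remainder.
  leading term y**2*z: no divisor's leading term divides it; move 6/11*y**2*z to the remainder.
  leading term y: no divisor's leading term divides it; move -38/11*y to the remainder.
  leading term z: no divisor's leading term divides it; move 49/88*z to the remainder.
  leading term 1: no divisor's leading term divides it; move 49/22 to the remainder.
  remainder -1/4*x*z - x + 6/11*y**2*z - 38/11*y + 49/88*z + 49/22 ≠ 0; add k_3 = -1/4*x*z - x + 6/11*y**2*z - 38/11*y + 49/88*z + 49/22 to the basis.

S(h_1,k_3): lcm = x*y*z. S = -4*x*y + 24/11*y**3*z - 152/11*y**2 + 93/22*y*z + 98/11*y - 1/4*z**2 - z.
  leading term x*y: subtract (-2/3)·h_1 from -4*x*y + 24/11*y**3*z - 152/11*y**2 + 93/22*y*z + 98/11*y - 1/4*z**2 - z → 24/11*y**3*z - 152/11*y**2 + 93/22*y*z + 186/11*y - 1/4*z**2 - 2*z - 4
  leading term y**3*z: no divisor's leading term divides it; move 24/11*y**3*z to the remainder.
  leading term y**2: no divisor's leading term divides it; move -152/11*y**2 to the remainder.
  leading term y*z: no divisor's leading term divides it; move 93/22*y*z to the remainder.
  leading term y: no divisor's leading term divides it; move 186/11*y to the remainder.
  leading term z**2: no divisor's leading term divides it; move -1/4*z**2 to the remainder.
  leading term z: no divisor's leading term divides it; move -2*z to the remainder.
  leading term 1: no divisor's leading term divides it; move -4 to the remainder.
  remainder 24/11*y**3*z - 152/11*y**2 + 93/22*y*z + 186/11*y - 1/4*z**2 - 2*z - 4 ≠ 0; add k_4 = 24/11*y**3*z - 152/11*y**2 + 93/22*y*z + 186/11*y - 1/4*z**2 - 2*z - 4 to the basis.

The other S-polynomials (S(h_2,k_3), S(h_1,k_4), S(h_2,k_4), S(k_3,k_4)) all reduce to 0 modulo the current basis, so we have a Gröbner basis.
Inter-reduce: drop elements whose leading term is divisible by another's, tail-reduce, and make monic.
Reduced Gröbner basis: {x**2 - 5/22*x - 6/11*y*z - 1, x*y + 2*y - 1/4*z - 1, x*z + 4*x - 24/11*y**2*z + 152/11*y - 49/22*z - 98/11, y**3*z - 19/3*y**2 + 31/16*y*z + 31/4*y - 11/96*z**2 - 11/12*z - 11/6}.

These differ, so the ideals are not equal.
The same test decides containment: I ⊆ J iff every generator of I reduces to 0 modulo a Gröbner basis of J.

No, the ideals differ.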